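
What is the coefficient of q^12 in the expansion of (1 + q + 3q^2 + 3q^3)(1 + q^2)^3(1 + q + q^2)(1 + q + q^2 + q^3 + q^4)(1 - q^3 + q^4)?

56

(1 + q + 3q^2 + 3q^3) has coefficients 1,1,3,3 for degrees 0…3.
(1 + q^2)^3 has coefficients 1,0,3,0,3,0,1,0,0,0,0,0,0 for degrees 0…12.
Multiplying by (1 + q + q^2) gives running coefficients 1,1,4,3,6,3,4,1,1,0,0,0,0 for degrees 0…12.
Multiplying by (1 + q + q^2 + q^3 + q^4) gives running coefficients 1,2,6,9,15,17,20,17,15,9,6,2,1 for degrees 0…12.
Finally multiplying by (1 - q^3 + q^4), the product of all factors after the first has coefficients 1,2,6,8,14,13,17,11,13,6,9,4,7 for degrees 0…12.
[q^12] = 1·7 + 1·4 + 3·9 + 3·6 = 56.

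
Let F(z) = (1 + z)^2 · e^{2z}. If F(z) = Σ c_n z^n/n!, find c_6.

928

The EGF product rule gives c_6 = Σ_{k_1+k_2=6} C(6; k_1,k_2) · ∏ g_i(k_i), where (1+z)^2 gives the falling factorial (2)_k; e^{2z} gives (2)^k.
g_1(k) for k = 0…6: 1, 2, 2, 0, 0, 0, 0.
g_2(k) for k = 0…6: 1, 2, 4, 8, 16, 32, 64.
c_6 = Σ_k C(6,k)·g_1(k)·g_2(6−k) = 1·1·64 + 6·2·32 + 15·2·16 = 64 + 384 + 480 = 928.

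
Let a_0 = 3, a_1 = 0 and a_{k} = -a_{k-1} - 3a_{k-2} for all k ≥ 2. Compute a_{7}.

144

The ordinary generating function has denominator 1 + y + 3y^2.
Iterating the recurrence: a_0,…,a_{7} = 3, 0, -9, 9, 18, -45, -9, 144.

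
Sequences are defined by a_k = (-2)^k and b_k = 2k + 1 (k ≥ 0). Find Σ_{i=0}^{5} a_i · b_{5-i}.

-3

Write out a_i and b_{5-i} for i = 0,…,5 and sum the products.
Σ = 1·11 − 2·9 + 4·7 − 8·5 + 16·3 − 32·1 = -3.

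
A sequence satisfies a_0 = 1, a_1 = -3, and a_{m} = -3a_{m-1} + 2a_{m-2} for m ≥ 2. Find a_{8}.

The ordinary generating function has denominator 1 + 3x - 2x^2.
Iterating the recurrence: a_0,…,a_{8} = 1, -3, 11, -39, 139, -495, 1763, -6279, 22363.

22363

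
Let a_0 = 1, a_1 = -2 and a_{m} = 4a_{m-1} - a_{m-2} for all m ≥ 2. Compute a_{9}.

-91954

The ordinary generating function has denominator 1 - 4q + q^2.
Iterating the recurrence: a_0,…,a_{9} = 1, -2, -9, -34, -127, -474, -1769, -6602, -24639, -91954.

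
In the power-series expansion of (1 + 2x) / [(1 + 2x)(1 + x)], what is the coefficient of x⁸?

1

The denominator gives the recurrence a_n = −3a_(n−1) − 2a_(n−2) for n ≥ 2; the numerator fixes a_0 = 1, a_1 = -1.
Iterating: 1, -1, 1, -1, 1, -1, 1, -1, 1, so a_8 = 1.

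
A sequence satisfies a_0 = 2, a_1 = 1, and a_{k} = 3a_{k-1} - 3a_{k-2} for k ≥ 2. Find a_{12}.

1458

The ordinary generating function has denominator 1 - 3y + 3y^2.
Iterating the recurrence: a_0,…,a_{12} = 2, 1, -3, -12, -27, -45, -54, -27, 81, 324, 729, 1215, 1458.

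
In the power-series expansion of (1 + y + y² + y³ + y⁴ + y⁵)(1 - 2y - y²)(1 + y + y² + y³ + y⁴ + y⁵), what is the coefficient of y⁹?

(1 + y + y² + y³ + y⁴ + y⁵) has coefficients 1,1,1,1,1,1 for degrees 0…5.
(1 - 2y - y²) has coefficients 1,-2,-1,0,0,0,0,0,0,0 for degrees 0…9.
Finally multiplying by (1 + y + y² + y³ + y⁴ + y⁵), the product of all factors after the first has coefficients 1,-1,-2,-2,-2,-2,-3,-1,0,0 for degrees 0…9.
[y⁹] = 1·0 + 1·0 + 1·(-1) + 1·(-3) + 1·(-2) + 1·(-2) = -8.

-8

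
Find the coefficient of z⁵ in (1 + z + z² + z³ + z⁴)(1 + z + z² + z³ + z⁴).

(1 + z + z² + z³ + z⁴) has coefficients 1,1,1,1,1 for degrees 0…4.
(1 + z + z² + z³ + z⁴) has coefficients 1,1,1,1,1,0 for degrees 0…5.
[z⁵] = 1·0 + 1·1 + 1·1 + 1·1 + 1·1 = 4.

4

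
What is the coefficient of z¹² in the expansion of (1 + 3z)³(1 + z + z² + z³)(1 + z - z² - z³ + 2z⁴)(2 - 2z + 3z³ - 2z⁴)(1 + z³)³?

(1 + 3z)³ has coefficients 1,9,27,27 for degrees 0…3.
(1 + z + z² + z³) has coefficients 1,1,1,1,0,0,0,0,0,0,0,0,0 for degrees 0…12.
Multiplying by (1 + z - z² - z³ + 2z⁴) gives running coefficients 1,2,1,0,1,0,1,2,0,0,0,0,0 for degrees 0…12.
Multiplying by (2 - 2z + 3z³ - 2z⁴) gives running coefficients 2,2,-2,1,6,-3,0,5,-6,3,4,-4,0 for degrees 0…12.
Finally multiplying by (1 + z³)³, the product of all factors after the first has coefficients 2,2,-2,7,12,-9,9,29,-21,8,39,-33,10 for degrees 0…12.
[z¹²] = 1·10 + 9·(-33) + 27·39 + 27·8 = 982.

982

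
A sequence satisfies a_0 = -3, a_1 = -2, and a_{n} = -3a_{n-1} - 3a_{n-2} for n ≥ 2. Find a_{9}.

1053

The ordinary generating function has denominator 1 + 3x + 3x^2.
Iterating the recurrence: a_0,…,a_{9} = -3, -2, 15, -39, 72, -99, 81, 54, -405, 1053.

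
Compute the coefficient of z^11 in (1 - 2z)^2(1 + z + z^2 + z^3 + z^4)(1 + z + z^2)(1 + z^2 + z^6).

2

(1 - 2z)^2 has coefficients 1,-4,4 for degrees 0…2.
(1 + z + z^2 + z^3 + z^4) has coefficients 1,1,1,1,1,0,0,0,0,0,0,0 for degrees 0…11.
Multiplying by (1 + z + z^2) gives running coefficients 1,2,3,3,3,2,1,0,0,0,0,0 for degrees 0…11.
Finally multiplying by (1 + z^2 + z^6), the product of all factors after the first has coefficients 1,2,4,5,6,5,5,4,4,3,3,2 for degrees 0…11.
[z^11] = 1·2 − 4·3 + 4·3 = 2.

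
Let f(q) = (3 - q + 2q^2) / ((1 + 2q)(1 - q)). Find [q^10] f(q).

The denominator gives the recurrence a_n = −a_(n−1) + 2a_(n−2) for n ≥ 3; the numerator fixes a_0 = 3, a_1 = -4, a_2 = 12.
Iterating: 3, -4, 12, -20, 44, -84, 172, -340, 684, -1364, 2732, so a_10 = 2732.

2732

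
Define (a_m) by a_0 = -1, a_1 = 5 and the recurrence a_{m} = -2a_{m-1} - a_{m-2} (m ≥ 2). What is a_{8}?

-33

The ordinary generating function has denominator 1 + 2z + z^2.
Iterating the recurrence: a_0,…,a_{8} = -1, 5, -9, 13, -17, 21, -25, 29, -33.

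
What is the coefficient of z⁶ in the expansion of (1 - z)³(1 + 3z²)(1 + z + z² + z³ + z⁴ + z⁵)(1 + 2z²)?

(1 - z)³ has coefficients 1,-3,3,-1 for degrees 0…3.
(1 + 3z²) has coefficients 1,0,3,0,0,0,0 for degrees 0…6.
Multiplying by (1 + z + z² + z³ + z⁴ + z⁵) gives running coefficients 1,1,4,4,4,4,3 for degrees 0…6.
Finally multiplying by (1 + 2z²), the product of all factors after the first has coefficients 1,1,6,6,12,12,11 for degrees 0…6.
[z⁶] = 1·11 − 3·12 + 3·12 − 1·6 = 5.

5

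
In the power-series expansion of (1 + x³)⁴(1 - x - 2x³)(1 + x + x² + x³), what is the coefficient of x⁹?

-16

(1 + x³)⁴ has coefficients 1,0,0,4,0,0,6,0,0,4 for degrees 0…9.
(1 - x - 2x³) has coefficients 1,-1,0,-2,0,0,0,0,0,0 for degrees 0…9.
Finally multiplying by (1 + x + x² + x³), the product of all factors after the first has coefficients 1,0,0,-2,-3,-2,-2,0,0,0 for degrees 0…9.
[x⁹] = 1·0 + 4·(-2) + 6·(-2) + 4·1 = -16.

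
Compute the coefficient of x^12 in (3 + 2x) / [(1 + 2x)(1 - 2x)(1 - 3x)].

3492765

The denominator gives the recurrence a_n = 3a_(n−1) + 4a_(n−2) − 12a_(n−3) for n ≥ 3; the numerator fixes a_0 = 3, a_1 = 11, a_2 = 45.
Iterating: 3, 11, 45, 143, 477, 1463, 4581, 13871, 42381, 127655, 386037, 1160159, 3492765, so a_12 = 3492765.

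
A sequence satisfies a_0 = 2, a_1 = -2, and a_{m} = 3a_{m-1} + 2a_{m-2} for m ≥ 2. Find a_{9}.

The ordinary generating function has denominator 1 - 3x - 2x^2.
Iterating the recurrence: a_0,…,a_{9} = 2, -2, -2, -10, -34, -122, -434, -1546, -5506, -19610.

-19610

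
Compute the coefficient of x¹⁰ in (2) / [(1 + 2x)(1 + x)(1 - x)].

2730

Partial fractions give a closed form: a_n = (8/3)·(-2)^n + (-1)·(-1)^n + (1/3)·1^n.
At n = 10: a_10 = 2730.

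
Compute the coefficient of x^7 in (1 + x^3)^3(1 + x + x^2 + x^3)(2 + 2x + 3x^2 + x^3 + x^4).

34

(1 + x^3)^3 has coefficients 1,0,0,3,0,0,3,0 for degrees 0…7.
(1 + x + x^2 + x^3) has coefficients 1,1,1,1,0,0,0,0 for degrees 0…7.
Finally multiplying by (2 + 2x + 3x^2 + x^3 + x^4), the product of all factors after the first has coefficients 2,4,7,8,7,5,2,1 for degrees 0…7.
[x^7] = 1·1 + 3·7 + 3·4 = 34.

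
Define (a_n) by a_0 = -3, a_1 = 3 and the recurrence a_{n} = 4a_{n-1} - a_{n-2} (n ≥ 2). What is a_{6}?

The ordinary generating function has denominator 1 - 4q + q^2.
Iterating the recurrence: a_0,…,a_{6} = -3, 3, 15, 57, 213, 795, 2967.

2967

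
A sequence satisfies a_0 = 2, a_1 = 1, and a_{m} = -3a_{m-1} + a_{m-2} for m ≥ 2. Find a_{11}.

55807

The ordinary generating function has denominator 1 + 3x - x^2.
Iterating the recurrence: a_0,…,a_{11} = 2, 1, -1, 4, -13, 43, -142, 469, -1549, 5116, -16897, 55807.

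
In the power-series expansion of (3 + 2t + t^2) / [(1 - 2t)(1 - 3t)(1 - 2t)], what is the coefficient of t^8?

The denominator gives the recurrence a_n = 7a_(n−1) − 16a_(n−2) + 12a_(n−3) for n ≥ 3; the numerator fixes a_0 = 3, a_1 = 23, a_2 = 114.
Iterating: 3, 23, 114, 466, 1714, 5910, 19538, 62774, 197730, so a_8 = 197730.

197730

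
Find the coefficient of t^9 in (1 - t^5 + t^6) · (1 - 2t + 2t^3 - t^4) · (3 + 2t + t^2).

3

(1 - t^5 + t^6) has coefficients 1,0,0,0,0,-1,1 for degrees 0…6.
(1 - 2t + 2t^3 - t^4) has coefficients 1,-2,0,2,-1,0,0,0,0,0 for degrees 0…9.
Finally multiplying by (3 + 2t + t^2), the product of all factors after the first has coefficients 3,-4,-3,4,1,0,-1,0,0,0 for degrees 0…9.
[t^9] = 1·0 − 1·1 + 1·4 = 3.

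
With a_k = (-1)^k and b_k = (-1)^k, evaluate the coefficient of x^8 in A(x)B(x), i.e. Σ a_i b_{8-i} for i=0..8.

The convolution is the x^8 coefficient of A(x)B(x).
Σ = 1·1 − 1·(-1) + 1·1 − 1·(-1) + 1·1 − 1·(-1) + 1·1 − 1·(-1) + 1·1 = 9.

9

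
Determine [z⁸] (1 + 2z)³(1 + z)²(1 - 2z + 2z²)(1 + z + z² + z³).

84

(1 + 2z)³ has coefficients 1,6,12,8 for degrees 0…3.
(1 + z)² has coefficients 1,2,1,0,0,0,0,0,0 for degrees 0…8.
Multiplying by (1 - 2z + 2z²) gives running coefficients 1,0,-1,2,2,0,0,0,0 for degrees 0…8.
Finally multiplying by (1 + z + z² + z³), the product of all factors after the first has coefficients 1,1,0,2,3,3,4,2,0 for degrees 0…8.
[z⁸] = 1·0 + 6·2 + 12·4 + 8·3 = 84.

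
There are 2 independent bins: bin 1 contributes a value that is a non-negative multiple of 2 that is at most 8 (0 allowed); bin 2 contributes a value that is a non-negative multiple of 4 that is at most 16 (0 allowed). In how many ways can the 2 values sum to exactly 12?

3

The generating function for the choices is (1 + q^2 + q^4 + q^6 + q^8)·(1 + q^4 + q^8 + q^12 + q^16); the count is [q^12].
(1 + q^2 + q^4 + q^6 + q^8) has coefficients 1,0,1,0,1,0,1,0,1 for degrees 0…8.
(1 + q^4 + q^8 + q^12 + q^16) has coefficients 1,0,0,0,1,0,0,0,1,0,0,0,1 for degrees 0…12.
[q^12] = 1·1 + 1·0 + 1·1 + 1·0 + 1·1 = 3.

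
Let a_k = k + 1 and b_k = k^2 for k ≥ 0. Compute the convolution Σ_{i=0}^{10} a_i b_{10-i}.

1210

The convolution is the x^10 coefficient of A(x)B(x).
Σ = 1·100 + 2·81 + 3·64 + 4·49 + 5·36 + 6·25 + 7·16 + 8·9 + 9·4 + 10·1 + 11·0 = 1210.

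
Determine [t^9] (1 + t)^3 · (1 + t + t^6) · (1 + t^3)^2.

(1 + t)^3 has coefficients 1,3,3,1 for degrees 0…3.
(1 + t + t^6) has coefficients 1,1,0,0,0,0,1,0,0,0 for degrees 0…9.
Finally multiplying by (1 + t^3)^2, the product of all factors after the first has coefficients 1,1,0,2,2,0,2,1,0,2 for degrees 0…9.
[t^9] = 1·2 + 3·0 + 3·1 + 1·2 = 7.

7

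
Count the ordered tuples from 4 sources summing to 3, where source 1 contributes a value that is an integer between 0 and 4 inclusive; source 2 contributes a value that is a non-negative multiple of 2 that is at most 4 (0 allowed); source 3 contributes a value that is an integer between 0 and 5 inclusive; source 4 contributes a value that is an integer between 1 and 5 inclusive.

7

The generating function for the choices is (1 + y + y^2 + y^3 + y^4)·(1 + y^2 + y^4)·(1 + y + y^2 + y^3 + y^4 + y^5)·(y + y^2 + y^3 + y^4 + y^5); the count is [y^3].
(1 + y + y^2 + y^3 + y^4) has coefficients 1,1,1,1 for degrees 0…3.
(1 + y^2 + y^4) has coefficients 1,0,1,0 for degrees 0…3.
Multiplying by (1 + y + y^2 + y^3 + y^4 + y^5) gives running coefficients 1,1,2,2 for degrees 0…3.
Finally multiplying by (y + y^2 + y^3 + y^4 + y^5), the product of all factors after the first has coefficients 0,1,2,4 for degrees 0…3.
[y^3] = 1·4 + 1·2 + 1·1 + 1·0 = 7.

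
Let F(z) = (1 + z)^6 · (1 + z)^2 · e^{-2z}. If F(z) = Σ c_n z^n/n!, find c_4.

96

The EGF product rule gives c_4 = Σ_{k_1+k_2+k_3=4} C(4; k_1,k_2,k_3) · ∏ g_i(k_i), where (1+z)^6 gives the falling factorial (6)_k; (1+z)^2 gives the falling factorial (2)_k; e^{-2z} gives (-2)^k.
g_1(k) for k = 0…4: 1, 6, 30, 120, 360.
g_2(k) for k = 0…4: 1, 2, 2, 0, 0.
g_3(k) for k = 0…4: 1, -2, 4, -8, 16.
First combine the last two factors: h(k) = Σ_j C(k,j)·g_2(j)·g_3(k−j) for k = 0…4: 1, 0, -2, 4, 0.
c_4 = Σ_k C(4,k)·g_1(k)·h(4−k) = 4·6·4 + 6·30·(-2) + 1·360·1 = 96 − 360 + 360 = 96.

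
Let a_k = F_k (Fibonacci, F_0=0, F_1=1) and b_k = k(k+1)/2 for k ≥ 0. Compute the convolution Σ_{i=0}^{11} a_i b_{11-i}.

894

The convolution is the x^11 coefficient of A(x)B(x).
Σ = 0·66 + 1·55 + 1·45 + 2·36 + 3·28 + 5·21 + 8·15 + 13·10 + 21·6 + 34·3 + 55·1 + 89·0 = 894.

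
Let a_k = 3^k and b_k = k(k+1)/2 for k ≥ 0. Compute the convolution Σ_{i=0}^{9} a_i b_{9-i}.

Write out a_i and b_{9-i} for i = 0,…,9 and sum the products.
Σ = 1·45 + 3·36 + 9·28 + 27·21 + 81·15 + 243·10 + 729·6 + 2187·3 + 6561·1 + 19683·0 = 22113.

22113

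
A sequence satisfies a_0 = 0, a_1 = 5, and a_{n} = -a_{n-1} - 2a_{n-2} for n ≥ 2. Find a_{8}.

The ordinary generating function has denominator 1 + z + 2z^2.
Iterating the recurrence: a_0,…,a_{8} = 0, 5, -5, -5, 15, -5, -25, 35, 15.

15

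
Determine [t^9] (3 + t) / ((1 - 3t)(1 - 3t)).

649539

The denominator gives the recurrence a_n = 6a_(n−1) − 9a_(n−2) for n ≥ 2; the numerator fixes a_0 = 3, a_1 = 19.
Iterating: 3, 19, 87, 351, 1323, 4779, 16767, 57591, 194643, 649539, so a_9 = 649539.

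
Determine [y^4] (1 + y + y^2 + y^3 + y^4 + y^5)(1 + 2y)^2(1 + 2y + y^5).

27

(1 + y + y^2 + y^3 + y^4 + y^5) has coefficients 1,1,1,1,1 for degrees 0…4.
(1 + 2y)^2 has coefficients 1,4,4,0,0 for degrees 0…4.
Finally multiplying by (1 + 2y + y^5), the product of all factors after the first has coefficients 1,6,12,8,0 for degrees 0…4.
[y^4] = 1·0 + 1·8 + 1·12 + 1·6 + 1·1 = 27.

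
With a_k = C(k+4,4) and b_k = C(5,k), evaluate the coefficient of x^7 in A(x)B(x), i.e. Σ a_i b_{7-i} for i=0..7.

The convolution is the x^7 coefficient of A(x)B(x).
Σ = 1·0 + 5·0 + 15·1 + 35·5 + 70·10 + 126·10 + 210·5 + 330·1 = 3530.

3530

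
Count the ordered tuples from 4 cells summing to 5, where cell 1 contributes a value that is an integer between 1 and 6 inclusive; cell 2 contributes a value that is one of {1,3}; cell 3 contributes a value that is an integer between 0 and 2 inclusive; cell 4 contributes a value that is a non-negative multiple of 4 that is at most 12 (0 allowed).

5

The generating function for the choices is (q + q^2 + q^3 + q^4 + q^5 + q^6)·(q + q^3)·(1 + q + q^2)·(1 + q^4 + q^8 + q^12); the count is [q^5].
(q + q^2 + q^3 + q^4 + q^5 + q^6) has coefficients 0,1,1,1,1,1 for degrees 0…5.
(q + q^3) has coefficients 0,1,0,1,0,0 for degrees 0…5.
Multiplying by (1 + q + q^2) gives running coefficients 0,1,1,2,1,1 for degrees 0…5.
Finally multiplying by (1 + q^4 + q^8 + q^12), the product of all factors after the first has coefficients 0,1,1,2,1,2 for degrees 0…5.
[q^5] = 1·1 + 1·2 + 1·1 + 1·1 + 1·0 = 5.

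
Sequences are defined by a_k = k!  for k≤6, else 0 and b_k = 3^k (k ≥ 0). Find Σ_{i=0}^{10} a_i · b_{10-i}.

209952

The convolution is the x^10 coefficient of A(x)B(x).
Σ = 1·59049 + 1·19683 + 2·6561 + 6·2187 + 24·729 + 120·243 + 720·81 + 0·27 + 0·9 + 0·3 + 0·1 = 209952.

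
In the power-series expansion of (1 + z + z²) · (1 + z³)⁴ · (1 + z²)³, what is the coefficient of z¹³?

31

(1 + z + z²) has coefficients 1,1,1 for degrees 0…2.
(1 + z³)⁴ has coefficients 1,0,0,4,0,0,6,0,0,4,0,0,1,0 for degrees 0…13.
Finally multiplying by (1 + z²)³, the product of all factors after the first has coefficients 1,0,3,4,3,12,7,12,18,8,18,12,7,12 for degrees 0…13.
[z¹³] = 1·12 + 1·7 + 1·12 = 31.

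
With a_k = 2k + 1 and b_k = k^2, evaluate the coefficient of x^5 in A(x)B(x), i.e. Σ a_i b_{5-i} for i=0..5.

This is [x^5] in the product of the two ordinary generating functions.
Σ = 1·25 + 3·16 + 5·9 + 7·4 + 9·1 + 11·0 = 155.

155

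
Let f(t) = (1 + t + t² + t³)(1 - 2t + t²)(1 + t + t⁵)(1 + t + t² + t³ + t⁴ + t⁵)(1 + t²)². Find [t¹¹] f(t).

(1 + t + t² + t³) has coefficients 1,1,1,1 for degrees 0…3.
(1 - 2t + t²) has coefficients 1,-2,1,0,0,0,0,0,0,0,0,0 for degrees 0…11.
Multiplying by (1 + t + t⁵) gives running coefficients 1,-1,-1,1,0,1,-2,1,0,0,0,0 for degrees 0…11.
Multiplying by (1 + t + t² + t³ + t⁴ + t⁵) gives running coefficients 1,0,-1,0,0,1,-2,0,1,0,0,-1 for degrees 0…11.
Finally multiplying by (1 + t²)², the product of all factors after the first has coefficients 1,0,1,0,-1,1,-3,2,-3,1,0,-1 for degrees 0…11.
[t¹¹] = 1·(-1) + 1·0 + 1·1 + 1·(-3) = -3.

-3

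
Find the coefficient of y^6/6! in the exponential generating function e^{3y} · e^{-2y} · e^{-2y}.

1

The EGF product rule gives c_6 = Σ_{k_1+k_2+k_3=6} C(6; k_1,k_2,k_3) · ∏ g_i(k_i), where e^{3y} gives (3)^k; e^{-2y} gives (-2)^k; e^{-2y} gives (-2)^k.
g_1(k) for k = 0…6: 1, 3, 9, 27, 81, 243, 729.
g_2(k) for k = 0…6: 1, -2, 4, -8, 16, -32, 64.
g_3(k) for k = 0…6: 1, -2, 4, -8, 16, -32, 64.
First combine the last two factors: h(k) = Σ_j C(k,j)·g_2(j)·g_3(k−j) for k = 0…6: 1, -4, 16, -64, 256, -1024, 4096.
c_6 = Σ_k C(6,k)·g_1(k)·h(6−k) = 1·1·4096 + 6·3·(-1024) + 15·9·256 + 20·27·(-64) + 15·81·16 + 6·243·(-4) + 1·729·1 = 4096 − 18432 + 34560 − 34560 + 19440 − 5832 + 729 = 1.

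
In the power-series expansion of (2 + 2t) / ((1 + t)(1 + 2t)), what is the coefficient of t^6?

128

The denominator gives the recurrence a_n = −3a_(n−1) − 2a_(n−2) for n ≥ 2; the numerator fixes a_0 = 2, a_1 = -4.
Iterating: 2, -4, 8, -16, 32, -64, 128, so a_6 = 128.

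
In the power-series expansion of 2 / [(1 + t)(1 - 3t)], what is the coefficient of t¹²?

797162

Partial fractions give a closed form: a_n = (1/2)·(-1)^n + (3/2)·3^n.
At n = 12: a_12 = 797162.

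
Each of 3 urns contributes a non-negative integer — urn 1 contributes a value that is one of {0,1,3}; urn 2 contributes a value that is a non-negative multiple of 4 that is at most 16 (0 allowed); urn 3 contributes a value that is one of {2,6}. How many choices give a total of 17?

2

The generating function for the choices is (1 + x + x³)·(1 + x⁴ + x⁸ + x¹² + x¹⁶)·(x² + x⁶); the count is [x¹⁷].
(1 + x + x³) has coefficients 1,1,0,1 for degrees 0…3.
(1 + x⁴ + x⁸ + x¹² + x¹⁶) has coefficients 1,0,0,0,1,0,0,0,1,0,0,0,1,0,0,0,1,0 for degrees 0…17.
Finally multiplying by (x² + x⁶), the product of all factors after the first has coefficients 0,0,1,0,0,0,2,0,0,0,2,0,0,0,2,0,0,0 for degrees 0…17.
[x¹⁷] = 1·0 + 1·0 + 1·2 = 2.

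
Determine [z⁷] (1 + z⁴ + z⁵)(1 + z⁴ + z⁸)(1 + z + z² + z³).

(1 + z⁴ + z⁵) has coefficients 1,0,0,0,1,1 for degrees 0…5.
(1 + z⁴ + z⁸) has coefficients 1,0,0,0,1,0,0,0 for degrees 0…7.
Finally multiplying by (1 + z + z² + z³), the product of all factors after the first has coefficients 1,1,1,1,1,1,1,1 for degrees 0…7.
[z⁷] = 1·1 + 1·1 + 1·1 = 3.

3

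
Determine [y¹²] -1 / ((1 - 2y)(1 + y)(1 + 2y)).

Partial fractions give a closed form: a_n = (-1/3)·2^n + (1/3)·(-1)^n + (-1)·(-2)^n.
At n = 12: a_12 = -5461.

-5461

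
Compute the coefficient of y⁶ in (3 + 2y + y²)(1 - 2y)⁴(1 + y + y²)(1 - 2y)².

(3 + 2y + y²) has coefficients 3,2,1 for degrees 0…2.
(1 - 2y)⁴ has coefficients 1,-8,24,-32,16,0,0 for degrees 0…6.
Multiplying by (1 + y + y²) gives running coefficients 1,-7,17,-16,8,-16,16 for degrees 0…6.
Finally multiplying by (1 - 2y)², the product of all factors after the first has coefficients 1,-11,49,-112,140,-112,112 for degrees 0…6.
[y⁶] = 3·112 + 2·(-112) + 1·140 = 252.

252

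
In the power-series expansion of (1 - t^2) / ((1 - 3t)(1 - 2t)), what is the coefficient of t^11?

469320

The denominator gives the recurrence a_n = 5a_(n−1) − 6a_(n−2) for n ≥ 3; the numerator fixes a_0 = 1, a_1 = 5, a_2 = 18.
Iterating: 1, 5, 18, 60, 192, 600, 1848, 5640, 17112, 51720, 155928, 469320, so a_11 = 469320.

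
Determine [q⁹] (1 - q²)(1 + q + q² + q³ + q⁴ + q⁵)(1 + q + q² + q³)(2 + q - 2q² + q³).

-3

(1 - q²) has coefficients 1,0,-1 for degrees 0…2.
(1 + q + q² + q³ + q⁴ + q⁵) has coefficients 1,1,1,1,1,1,0,0,0,0 for degrees 0…9.
Multiplying by (1 + q + q² + q³) gives running coefficients 1,2,3,4,4,4,3,2,1,0 for degrees 0…9.
Finally multiplying by (2 + q - 2q² + q³), the product of all factors after the first has coefficients 2,5,6,8,8,7,6,3,2,0 for degrees 0…9.
[q⁹] = 1·0 − 1·3 = -3.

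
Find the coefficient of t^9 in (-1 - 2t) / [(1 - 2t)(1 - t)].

Partial fractions give a closed form: a_n = (-4)·2^n + (3)·1^n.
At n = 9: a_9 = -2045.

-2045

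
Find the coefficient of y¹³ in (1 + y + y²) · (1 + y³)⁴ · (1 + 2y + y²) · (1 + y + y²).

(1 + y + y²) has coefficients 1,1,1 for degrees 0…2.
(1 + y³)⁴ has coefficients 1,0,0,4,0,0,6,0,0,4,0,0,1,0 for degrees 0…13.
Multiplying by (1 + 2y + y²) gives running coefficients 1,2,1,4,8,4,6,12,6,4,8,4,1,2 for degrees 0…13.
Finally multiplying by (1 + y + y²), the product of all factors after the first has coefficients 1,3,4,7,13,16,18,22,24,22,18,16,13,7 for degrees 0…13.
[y¹³] = 1·7 + 1·13 + 1·16 = 36.

36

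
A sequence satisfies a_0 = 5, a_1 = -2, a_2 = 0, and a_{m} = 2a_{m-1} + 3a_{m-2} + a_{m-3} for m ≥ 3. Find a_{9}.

-1016

The ordinary generating function has denominator 1 - 2q - 3q^2 - q^3.
Iterating the recurrence: a_0,…,a_{9} = 5, -2, 0, -1, -4, -11, -35, -107, -330, -1016.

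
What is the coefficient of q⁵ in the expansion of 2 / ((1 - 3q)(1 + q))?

364

The denominator gives the recurrence a_n = 2a_(n−1) + 3a_(n−2) for n ≥ 2; the numerator fixes a_0 = 2, a_1 = 4.
Iterating: 2, 4, 14, 40, 122, 364, so a_5 = 364.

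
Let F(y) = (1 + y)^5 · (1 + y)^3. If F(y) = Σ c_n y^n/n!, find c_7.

The EGF product rule gives c_7 = Σ_{k_1+k_2=7} C(7; k_1,k_2) · ∏ g_i(k_i), where (1+y)^5 gives the falling factorial (5)_k; (1+y)^3 gives the falling factorial (3)_k.
g_1(k) for k = 0…7: 1, 5, 20, 60, 120, 120, 0, 0.
g_2(k) for k = 0…7: 1, 3, 6, 6, 0, 0, 0, 0.
c_7 = Σ_k C(7,k)·g_1(k)·g_2(7−k) = 35·120·6 + 21·120·6 = 25200 + 15120 = 40320.

40320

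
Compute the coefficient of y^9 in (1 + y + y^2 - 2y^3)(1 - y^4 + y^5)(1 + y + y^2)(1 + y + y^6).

2

(1 + y + y^2 - 2y^3) has coefficients 1,1,1,-2 for degrees 0…3.
(1 - y^4 + y^5) has coefficients 1,0,0,0,-1,1,0,0,0,0 for degrees 0…9.
Multiplying by (1 + y + y^2) gives running coefficients 1,1,1,0,-1,0,0,1,0,0 for degrees 0…9.
Finally multiplying by (1 + y + y^6), the product of all factors after the first has coefficients 1,2,2,1,-1,-1,1,2,2,0 for degrees 0…9.
[y^9] = 1·0 + 1·2 + 1·2 − 2·1 = 2.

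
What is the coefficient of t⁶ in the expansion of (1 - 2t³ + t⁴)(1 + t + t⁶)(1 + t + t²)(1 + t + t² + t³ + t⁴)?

-3

(1 - 2t³ + t⁴) has coefficients 1,0,0,-2,1 for degrees 0…4.
(1 + t + t⁶) has coefficients 1,1,0,0,0,0,1 for degrees 0…6.
Multiplying by (1 + t + t²) gives running coefficients 1,2,2,1,0,0,1 for degrees 0…6.
Finally multiplying by (1 + t + t² + t³ + t⁴), the product of all factors after the first has coefficients 1,3,5,6,6,5,4 for degrees 0…6.
[t⁶] = 1·4 − 2·6 + 1·5 = -3.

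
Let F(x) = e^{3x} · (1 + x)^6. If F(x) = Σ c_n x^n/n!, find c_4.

4149

The EGF product rule gives c_4 = Σ_{k_1+k_2=4} C(4; k_1,k_2) · ∏ g_i(k_i), where e^{3x} gives (3)^k; (1+x)^6 gives the falling factorial (6)_k.
g_1(k) for k = 0…4: 1, 3, 9, 27, 81.
g_2(k) for k = 0…4: 1, 6, 30, 120, 360.
c_4 = Σ_k C(4,k)·g_1(k)·g_2(4−k) = 1·1·360 + 4·3·120 + 6·9·30 + 4·27·6 + 1·81·1 = 360 + 1440 + 1620 + 648 + 81 = 4149.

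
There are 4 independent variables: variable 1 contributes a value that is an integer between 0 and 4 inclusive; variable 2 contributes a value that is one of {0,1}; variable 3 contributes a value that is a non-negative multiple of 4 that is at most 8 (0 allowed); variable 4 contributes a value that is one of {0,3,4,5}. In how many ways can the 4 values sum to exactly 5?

8

The generating function for the choices is (1 + y + y^2 + y^3 + y^4)·(1 + y)·(1 + y^4 + y^8)·(1 + y^3 + y^4 + y^5); the count is [y^5].
(1 + y + y^2 + y^3 + y^4) has coefficients 1,1,1,1,1 for degrees 0…4.
(1 + y) has coefficients 1,1,0,0,0,0 for degrees 0…5.
Multiplying by (1 + y^4 + y^8) gives running coefficients 1,1,0,0,1,1 for degrees 0…5.
Finally multiplying by (1 + y^3 + y^4 + y^5), the product of all factors after the first has coefficients 1,1,0,1,3,3 for degrees 0…5.
[y^5] = 1·3 + 1·3 + 1·1 + 1·0 + 1·1 = 8.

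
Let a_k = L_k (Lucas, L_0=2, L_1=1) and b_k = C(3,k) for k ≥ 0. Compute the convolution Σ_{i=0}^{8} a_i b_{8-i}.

199

Write out a_i and b_{8-i} for i = 0,…,8 and sum the products.
Σ = 2·0 + 1·0 + 3·0 + 4·0 + 7·0 + 11·1 + 18·3 + 29·3 + 47·1 = 199.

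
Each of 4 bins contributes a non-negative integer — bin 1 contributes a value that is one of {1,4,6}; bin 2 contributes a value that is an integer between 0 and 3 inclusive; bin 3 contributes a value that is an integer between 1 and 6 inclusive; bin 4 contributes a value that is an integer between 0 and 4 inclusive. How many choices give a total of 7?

24

The generating function for the choices is (x + x^4 + x^6)·(1 + x + x^2 + x^3)·(x + x^2 + x^3 + x^4 + x^5 + x^6)·(1 + x + x^2 + x^3 + x^4); the count is [x^7].
(x + x^4 + x^6) has coefficients 0,1,0,0,1,0,1 for degrees 0…6.
(1 + x + x^2 + x^3) has coefficients 1,1,1,1,0,0,0,0 for degrees 0…7.
Multiplying by (x + x^2 + x^3 + x^4 + x^5 + x^6) gives running coefficients 0,1,2,3,4,4,4,3 for degrees 0…7.
Finally multiplying by (1 + x + x^2 + x^3 + x^4), the product of all factors after the first has coefficients 0,1,3,6,10,14,17,18 for degrees 0…7.
[x^7] = 1·17 + 1·6 + 1·1 = 24.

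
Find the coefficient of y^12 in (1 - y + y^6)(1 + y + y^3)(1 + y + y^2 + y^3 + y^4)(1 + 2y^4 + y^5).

(1 - y + y^6) has coefficients 1,-1,0,0,0,0,1 for degrees 0…6.
(1 + y + y^3) has coefficients 1,1,0,1,0,0,0,0,0,0,0,0,0 for degrees 0…12.
Multiplying by (1 + y + y^2 + y^3 + y^4) gives running coefficients 1,2,2,3,3,2,1,1,0,0,0,0,0 for degrees 0…12.
Finally multiplying by (1 + 2y^4 + y^5), the product of all factors after the first has coefficients 1,2,2,3,5,7,7,9,9,7,4,3,1 for degrees 0…12.
[y^12] = 1·1 − 1·3 + 1·7 = 5.

5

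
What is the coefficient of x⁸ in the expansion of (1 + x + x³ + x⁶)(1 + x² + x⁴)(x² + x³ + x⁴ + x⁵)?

6

(1 + x + x³ + x⁶) has coefficients 1,1,0,1,0,0,1 for degrees 0…6.
(1 + x² + x⁴) has coefficients 1,0,1,0,1,0,0,0,0 for degrees 0…8.
Finally multiplying by (x² + x³ + x⁴ + x⁵), the product of all factors after the first has coefficients 0,0,1,1,2,2,2,2,1 for degrees 0…8.
[x⁸] = 1·1 + 1·2 + 1·2 + 1·1 = 6.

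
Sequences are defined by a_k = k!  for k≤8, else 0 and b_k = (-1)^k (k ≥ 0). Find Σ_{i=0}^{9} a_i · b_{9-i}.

-35900

This is [x^9] in the product of the two ordinary generating functions.
Σ = 1·(-1) + 1·1 + 2·(-1) + 6·1 + 24·(-1) + 120·1 + 720·(-1) + 5040·1 + 40320·(-1) + 0·1 = -35900.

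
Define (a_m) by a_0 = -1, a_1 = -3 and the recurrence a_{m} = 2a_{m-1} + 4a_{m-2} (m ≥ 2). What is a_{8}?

The ordinary generating function has denominator 1 - 2q - 4q^2.
Iterating the recurrence: a_0,…,a_{8} = -1, -3, -10, -32, -104, -336, -1088, -3520, -11392.

-11392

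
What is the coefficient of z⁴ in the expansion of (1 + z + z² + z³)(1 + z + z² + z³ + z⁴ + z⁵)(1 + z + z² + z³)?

13

(1 + z + z² + z³) has coefficients 1,1,1,1 for degrees 0…3.
(1 + z + z² + z³ + z⁴ + z⁵) has coefficients 1,1,1,1,1 for degrees 0…4.
Finally multiplying by (1 + z + z² + z³), the product of all factors after the first has coefficients 1,2,3,4,4 for degrees 0…4.
[z⁴] = 1·4 + 1·4 + 1·3 + 1·2 = 13.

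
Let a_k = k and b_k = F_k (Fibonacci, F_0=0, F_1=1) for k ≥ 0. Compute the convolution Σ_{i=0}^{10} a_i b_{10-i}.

The convolution is the t^10 coefficient of A(t)B(t).
Σ = 0·55 + 1·34 + 2·21 + 3·13 + 4·8 + 5·5 + 6·3 + 7·2 + 8·1 + 9·1 + 10·0 = 221.

221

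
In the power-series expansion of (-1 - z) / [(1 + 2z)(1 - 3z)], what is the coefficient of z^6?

-596

Partial fractions give a closed form: a_n = (-1/5)·(-2)^n + (-4/5)·3^n.
At n = 6: a_6 = -596.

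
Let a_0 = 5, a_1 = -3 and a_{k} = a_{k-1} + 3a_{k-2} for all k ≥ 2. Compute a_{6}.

The ordinary generating function has denominator 1 - q - 3q^2.
Iterating the recurrence: a_0,…,a_{6} = 5, -3, 12, 3, 39, 48, 165.

165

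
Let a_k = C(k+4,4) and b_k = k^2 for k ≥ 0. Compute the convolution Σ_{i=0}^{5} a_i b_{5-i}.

This is [x^5] in the product of the two ordinary generating functions.
Σ = 1·25 + 5·16 + 15·9 + 35·4 + 70·1 + 126·0 = 450.

450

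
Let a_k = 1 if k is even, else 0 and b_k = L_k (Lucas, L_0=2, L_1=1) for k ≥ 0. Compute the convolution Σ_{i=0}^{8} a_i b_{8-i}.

77

This is [x^8] in the product of the two ordinary generating functions.
Σ = 1·47 + 0·29 + 1·18 + 0·11 + 1·7 + 0·4 + 1·3 + 0·1 + 1·2 = 77.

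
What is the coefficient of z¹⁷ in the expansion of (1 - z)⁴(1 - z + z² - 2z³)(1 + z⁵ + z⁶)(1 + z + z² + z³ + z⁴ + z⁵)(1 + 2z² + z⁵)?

(1 - z)⁴ has coefficients 1,-4,6,-4,1 for degrees 0…4.
(1 - z + z² - 2z³) has coefficients 1,-1,1,-2,0,0,0,0,0,0,0,0,0,0,0,0,0,0 for degrees 0…17.
Multiplying by (1 + z⁵ + z⁶) gives running coefficients 1,-1,1,-2,0,1,0,0,-1,-2,0,0,0,0,0,0,0,0 for degrees 0…17.
Multiplying by (1 + z + z² + z³ + z⁴ + z⁵) gives running coefficients 1,0,1,-1,-1,0,-1,0,-2,-2,-2,-3,-3,-3,-2,0,0,0 for degrees 0…17.
Finally multiplying by (1 + 2z² + z⁵), the product of all factors after the first has coefficients 1,0,3,-1,1,-1,-3,1,-5,-3,-6,-8,-7,-11,-10,-8,-7,-3 for degrees 0…17.
[z¹⁷] = 1·(-3) − 4·(-7) + 6·(-8) − 4·(-10) + 1·(-11) = 6.

6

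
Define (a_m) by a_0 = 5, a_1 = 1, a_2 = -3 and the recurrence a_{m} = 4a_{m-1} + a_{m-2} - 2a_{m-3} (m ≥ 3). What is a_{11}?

The ordinary generating function has denominator 1 - 4t - t^2 + 2t^3.
Iterating the recurrence: a_0,…,a_{11} = 5, 1, -3, -21, -89, -371, -1531, -6317, -26057, -107483, -443355, -1828789.

-1828789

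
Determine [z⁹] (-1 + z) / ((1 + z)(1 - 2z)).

Partial fractions give a closed form: a_n = (-2/3)·(-1)^n + (-1/3)·2^n.
At n = 9: a_9 = -170.

-170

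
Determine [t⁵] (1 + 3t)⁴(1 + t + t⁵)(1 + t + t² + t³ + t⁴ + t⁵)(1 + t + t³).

1024

(1 + 3t)⁴ has coefficients 1,12,54,108,81 for degrees 0…4.
(1 + t + t⁵) has coefficients 1,1,0,0,0,1 for degrees 0…5.
Multiplying by (1 + t + t² + t³ + t⁴ + t⁵) gives running coefficients 1,2,2,2,2,3 for degrees 0…5.
Finally multiplying by (1 + t + t³), the product of all factors after the first has coefficients 1,3,4,5,6,7 for degrees 0…5.
[t⁵] = 1·7 + 12·6 + 54·5 + 108·4 + 81·3 = 1024.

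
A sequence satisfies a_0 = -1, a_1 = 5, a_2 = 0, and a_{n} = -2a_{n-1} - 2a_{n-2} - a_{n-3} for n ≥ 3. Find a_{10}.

13

The ordinary generating function has denominator 1 + 2x + 2x^2 + x^3.
Iterating the recurrence: a_0,…,a_{10} = -1, 5, 0, -9, 13, -8, -1, 5, 0, -9, 13.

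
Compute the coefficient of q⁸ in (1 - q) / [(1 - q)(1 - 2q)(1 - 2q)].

The denominator gives the recurrence a_n = 5a_(n−1) − 8a_(n−2) + 4a_(n−3) for n ≥ 3; the numerator fixes a_0 = 1, a_1 = 4, a_2 = 12.
Iterating: 1, 4, 12, 32, 80, 192, 448, 1024, 2304, so a_8 = 2304.

2304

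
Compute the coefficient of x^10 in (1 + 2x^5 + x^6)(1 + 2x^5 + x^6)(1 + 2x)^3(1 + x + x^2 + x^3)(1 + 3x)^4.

(1 + 2x^5 + x^6) has coefficients 1,0,0,0,0,2,1 for degrees 0…6.
(1 + 2x^5 + x^6) has coefficients 1,0,0,0,0,2,1,0,0,0,0 for degrees 0…10.
Multiplying by (1 + 2x)^3 gives running coefficients 1,6,12,8,0,2,13,30,28,8,0 for degrees 0…10.
Multiplying by (1 + x + x^2 + x^3) gives running coefficients 1,7,19,27,26,22,23,45,73,79,66 for degrees 0…10.
Finally multiplying by (1 + 3x)^4, the product of all factors after the first has coefficients 1,19,157,741,2213,4411,6146,6504,6337,7651,11679 for degrees 0…10.
[x^10] = 1·11679 + 2·4411 + 1·2213 = 22714.

22714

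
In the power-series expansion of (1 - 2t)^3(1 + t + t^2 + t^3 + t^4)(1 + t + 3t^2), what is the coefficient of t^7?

-10

(1 - 2t)^3 has coefficients 1,-6,12,-8 for degrees 0…3.
(1 + t + t^2 + t^3 + t^4) has coefficients 1,1,1,1,1,0,0,0 for degrees 0…7.
Finally multiplying by (1 + t + 3t^2), the product of all factors after the first has coefficients 1,2,5,5,5,4,3,0 for degrees 0…7.
[t^7] = 1·0 − 6·3 + 12·4 − 8·5 = -10.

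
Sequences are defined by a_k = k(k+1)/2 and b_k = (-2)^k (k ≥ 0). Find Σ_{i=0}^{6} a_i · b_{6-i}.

This is [x^6] in the product of the two ordinary generating functions.
Σ = 0·64 + 1·(-32) + 3·16 + 6·(-8) + 10·4 + 15·(-2) + 21·1 = -1.

-1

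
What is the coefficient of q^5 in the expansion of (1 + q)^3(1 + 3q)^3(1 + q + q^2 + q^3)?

(1 + q)^3 has coefficients 1,3,3,1 for degrees 0…3.
(1 + 3q)^3 has coefficients 1,9,27,27,0,0 for degrees 0…5.
Finally multiplying by (1 + q + q^2 + q^3), the product of all factors after the first has coefficients 1,10,37,64,63,54 for degrees 0…5.
[q^5] = 1·54 + 3·63 + 3·64 + 1·37 = 472.

472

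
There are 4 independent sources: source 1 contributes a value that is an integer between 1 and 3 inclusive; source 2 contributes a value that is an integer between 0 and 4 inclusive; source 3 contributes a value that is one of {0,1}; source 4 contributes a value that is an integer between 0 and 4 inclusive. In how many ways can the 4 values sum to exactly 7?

25

The generating function for the choices is (z + z^2 + z^3)·(1 + z + z^2 + z^3 + z^4)·(1 + z)·(1 + z + z^2 + z^3 + z^4); the count is [z^7].
(z + z^2 + z^3) has coefficients 0,1,1,1 for degrees 0…3.
(1 + z + z^2 + z^3 + z^4) has coefficients 1,1,1,1,1,0,0,0 for degrees 0…7.
Multiplying by (1 + z) gives running coefficients 1,2,2,2,2,1,0,0 for degrees 0…7.
Finally multiplying by (1 + z + z^2 + z^3 + z^4), the product of all factors after the first has coefficients 1,3,5,7,9,9,7,5 for degrees 0…7.
[z^7] = 1·7 + 1·9 + 1·9 = 25.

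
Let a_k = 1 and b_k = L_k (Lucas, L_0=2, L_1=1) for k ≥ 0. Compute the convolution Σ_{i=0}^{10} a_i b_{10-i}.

321

This is [x^10] in the product of the two ordinary generating functions.
Σ = 1·123 + 1·76 + 1·47 + 1·29 + 1·18 + 1·11 + 1·7 + 1·4 + 1·3 + 1·1 + 1·2 = 321.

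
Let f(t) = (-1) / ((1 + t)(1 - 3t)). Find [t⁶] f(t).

-547

Partial fractions give a closed form: a_n = (-1/4)·(-1)^n + (-3/4)·3^n.
At n = 6: a_6 = -547.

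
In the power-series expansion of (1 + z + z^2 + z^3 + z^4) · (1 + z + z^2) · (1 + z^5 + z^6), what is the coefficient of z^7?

(1 + z + z^2 + z^3 + z^4) has coefficients 1,1,1,1,1 for degrees 0…4.
(1 + z + z^2) has coefficients 1,1,1,0,0,0,0,0 for degrees 0…7.
Finally multiplying by (1 + z^5 + z^6), the product of all factors after the first has coefficients 1,1,1,0,0,1,2,2 for degrees 0…7.
[z^7] = 1·2 + 1·2 + 1·1 + 1·0 + 1·0 = 5.

5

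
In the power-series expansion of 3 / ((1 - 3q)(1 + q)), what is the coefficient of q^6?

The denominator gives the recurrence a_n = 2a_(n−1) + 3a_(n−2) for n ≥ 2; the numerator fixes a_0 = 3, a_1 = 6.
Iterating: 3, 6, 21, 60, 183, 546, 1641, so a_6 = 1641.

1641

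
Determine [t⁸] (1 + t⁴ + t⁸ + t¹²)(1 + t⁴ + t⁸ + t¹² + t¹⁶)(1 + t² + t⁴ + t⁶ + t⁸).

(1 + t⁴ + t⁸ + t¹²) has coefficients 1,0,0,0,1,0,0,0,1 for degrees 0…8.
(1 + t⁴ + t⁸ + t¹² + t¹⁶) has coefficients 1,0,0,0,1,0,0,0,1 for degrees 0…8.
Finally multiplying by (1 + t² + t⁴ + t⁶ + t⁸), the product of all factors after the first has coefficients 1,0,1,0,2,0,2,0,3 for degrees 0…8.
[t⁸] = 1·3 + 1·2 + 1·1 = 6.

6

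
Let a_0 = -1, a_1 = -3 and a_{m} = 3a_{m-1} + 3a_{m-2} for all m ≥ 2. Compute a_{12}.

The ordinary generating function has denominator 1 - 3y - 3y^2.
Iterating the recurrence: a_0,…,a_{12} = -1, -3, -12, -45, -171, -648, -2457, -9315, -35316, -133893, -507627, -1924560, -7296561.

-7296561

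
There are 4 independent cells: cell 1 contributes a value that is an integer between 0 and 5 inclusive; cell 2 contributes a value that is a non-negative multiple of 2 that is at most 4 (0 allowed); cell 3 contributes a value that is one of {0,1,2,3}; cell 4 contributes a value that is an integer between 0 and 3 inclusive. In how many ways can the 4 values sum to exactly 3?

The generating function for the choices is (1 + z + z² + z³ + z⁴ + z⁵)·(1 + z² + z⁴)·(1 + z + z² + z³)·(1 + z + z² + z³); the count is [z³].
(1 + z + z² + z³ + z⁴ + z⁵) has coefficients 1,1,1,1 for degrees 0…3.
(1 + z² + z⁴) has coefficients 1,0,1,0 for degrees 0…3.
Multiplying by (1 + z + z² + z³) gives running coefficients 1,1,2,2 for degrees 0…3.
Finally multiplying by (1 + z + z² + z³), the product of all factors after the first has coefficients 1,2,4,6 for degrees 0…3.
[z³] = 1·6 + 1·4 + 1·2 + 1·1 = 13.

13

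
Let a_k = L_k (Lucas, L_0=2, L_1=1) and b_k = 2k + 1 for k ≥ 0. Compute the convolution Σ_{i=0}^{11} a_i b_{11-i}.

The convolution is the t^11 coefficient of A(t)B(t).
Σ = 2·23 + 1·21 + 3·19 + 4·17 + 7·15 + 11·13 + 18·11 + 29·9 + 47·7 + 76·5 + 123·3 + 199·1 = 2176.

2176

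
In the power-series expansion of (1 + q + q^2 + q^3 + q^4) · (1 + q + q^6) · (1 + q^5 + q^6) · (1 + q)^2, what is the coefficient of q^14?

8

(1 + q + q^2 + q^3 + q^4) has coefficients 1,1,1,1,1 for degrees 0…4.
(1 + q + q^6) has coefficients 1,1,0,0,0,0,1,0,0,0,0,0,0,0,0 for degrees 0…14.
Multiplying by (1 + q^5 + q^6) gives running coefficients 1,1,0,0,0,1,3,1,0,0,0,1,1,0,0 for degrees 0…14.
Finally multiplying by (1 + q)^2, the product of all factors after the first has coefficients 1,3,3,1,0,1,5,8,5,1,0,1,3,3,1 for degrees 0…14.
[q^14] = 1·1 + 1·3 + 1·3 + 1·1 + 1·0 = 8.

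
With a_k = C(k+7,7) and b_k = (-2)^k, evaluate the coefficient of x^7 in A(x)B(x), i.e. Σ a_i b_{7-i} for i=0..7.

Write out a_i and b_{7-i} for i = 0,…,7 and sum the products.
Σ = 1·(-128) + 8·64 + 36·(-32) + 120·16 + 330·(-8) + 792·4 + 1716·(-2) + 3432·1 = 1680.

1680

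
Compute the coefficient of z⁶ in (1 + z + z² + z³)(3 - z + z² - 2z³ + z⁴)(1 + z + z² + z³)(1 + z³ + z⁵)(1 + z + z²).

37

(1 + z + z² + z³) has coefficients 1,1,1,1 for degrees 0…3.
(3 - z + z² - 2z³ + z⁴) has coefficients 3,-1,1,-2,1,0,0 for degrees 0…6.
Multiplying by (1 + z + z² + z³) gives running coefficients 3,2,3,1,-1,0,-1 for degrees 0…6.
Multiplying by (1 + z³ + z⁵) gives running coefficients 3,2,3,4,1,6,2 for degrees 0…6.
Finally multiplying by (1 + z + z²), the product of all factors after the first has coefficients 3,5,8,9,8,11,9 for degrees 0…6.
[z⁶] = 1·9 + 1·11 + 1·8 + 1·9 = 37.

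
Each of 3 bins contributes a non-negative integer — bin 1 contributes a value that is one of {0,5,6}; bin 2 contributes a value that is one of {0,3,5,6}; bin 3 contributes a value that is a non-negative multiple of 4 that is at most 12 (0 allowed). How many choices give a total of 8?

The generating function for the choices is (1 + x⁵ + x⁶)·(1 + x³ + x⁵ + x⁶)·(1 + x⁴ + x⁸ + x¹²); the count is [x⁸].
(1 + x⁵ + x⁶) has coefficients 1,0,0,0,0,1,1 for degrees 0…6.
(1 + x³ + x⁵ + x⁶) has coefficients 1,0,0,1,0,1,1,0,0 for degrees 0…8.
Finally multiplying by (1 + x⁴ + x⁸ + x¹²), the product of all factors after the first has coefficients 1,0,0,1,1,1,1,1,1 for degrees 0…8.
[x⁸] = 1·1 + 1·1 + 1·0 = 2.

2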